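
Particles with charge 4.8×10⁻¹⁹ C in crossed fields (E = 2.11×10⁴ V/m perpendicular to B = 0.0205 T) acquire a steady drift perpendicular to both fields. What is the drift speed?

In crossed fields the guiding centre drifts at v_d = |E×B|/B² = E/B, independent of charge and mass.
v_d = 2.11×10⁴/0.0205 = 1.03×10⁶ m/s.

v_d ≈ 1.03×10⁶ m/s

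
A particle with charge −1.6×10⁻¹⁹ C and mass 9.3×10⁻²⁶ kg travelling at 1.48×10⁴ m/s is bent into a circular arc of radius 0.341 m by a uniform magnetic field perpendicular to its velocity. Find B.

From |q|vB = mv²/r, B = mv/(|q|r).
B = (9.3×10⁻²⁶)(1.48×10⁴)/((1.6×10⁻¹⁹)(0.341)) ≈ 0.0252 T.

B ≈ 0.0252 T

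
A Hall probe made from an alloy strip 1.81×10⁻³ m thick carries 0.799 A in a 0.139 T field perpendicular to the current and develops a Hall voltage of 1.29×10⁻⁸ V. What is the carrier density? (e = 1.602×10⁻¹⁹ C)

From V_H = IB/(n e t), n = IB/(V_H e t).
n = (0.799)(0.139)/((1.29×10⁻⁸)(1.602×10⁻¹⁹)(1.81×10⁻³)) ≈ 2.97×10²⁸ m⁻³.

n ≈ 2.97×10²⁸ m⁻³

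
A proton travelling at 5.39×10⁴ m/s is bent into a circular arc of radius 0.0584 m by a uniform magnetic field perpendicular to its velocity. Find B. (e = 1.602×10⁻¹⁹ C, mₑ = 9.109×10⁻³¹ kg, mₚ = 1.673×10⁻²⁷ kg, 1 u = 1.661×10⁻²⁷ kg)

B ≈ 9.64×10⁻³ T

From |q|vB = mv²/r, B = mv/(|q|r).
B = (1.673×10⁻²⁷)(5.39×10⁴)/((1.602×10⁻¹⁹)(0.0584)) ≈ 9.64×10⁻³ T.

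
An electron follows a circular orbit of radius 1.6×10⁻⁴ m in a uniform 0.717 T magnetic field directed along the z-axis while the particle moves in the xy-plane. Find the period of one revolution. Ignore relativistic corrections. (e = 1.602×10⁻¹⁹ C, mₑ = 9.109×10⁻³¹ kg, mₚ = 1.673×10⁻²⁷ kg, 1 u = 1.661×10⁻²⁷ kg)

T ≈ 4.98×10⁻¹¹ s

The cyclotron period depends only on m, q, B: T = 2πm/(|q|B).
T = 2π(9.109×10⁻³¹)/((1.602×10⁻¹⁹)(0.717)) ≈ 4.98×10⁻¹¹ s.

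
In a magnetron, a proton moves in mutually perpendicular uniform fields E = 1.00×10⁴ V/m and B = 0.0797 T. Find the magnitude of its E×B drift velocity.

In crossed fields the guiding centre drifts at v_d = |E×B|/B² = E/B, independent of charge and mass.
v_d = 1.00×10⁴/0.0797 = 1.25×10⁵ m/s.

v_d ≈ 1.25×10⁵ m/s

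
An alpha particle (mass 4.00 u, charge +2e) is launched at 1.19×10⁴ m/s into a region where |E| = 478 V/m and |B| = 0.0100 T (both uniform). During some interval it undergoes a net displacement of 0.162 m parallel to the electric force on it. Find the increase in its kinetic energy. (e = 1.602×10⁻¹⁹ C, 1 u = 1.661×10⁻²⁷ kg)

ΔKE ≈ 2.48×10⁻¹⁷ J

The magnetic force is always ⟂ v and does no work; only the electric force changes KE.
ΔKE = F_E · d = |q|E d = (3.204×10⁻¹⁹)(478)(0.162) ≈ 2.48×10⁻¹⁷ J.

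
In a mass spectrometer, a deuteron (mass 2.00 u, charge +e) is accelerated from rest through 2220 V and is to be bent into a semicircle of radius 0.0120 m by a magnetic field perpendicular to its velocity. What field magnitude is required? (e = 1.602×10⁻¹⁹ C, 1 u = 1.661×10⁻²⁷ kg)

B ≈ 0.800 T

v = √(2|q|V/m) = √(2·1.602×10⁻¹⁹·2220/3.322×10⁻²⁷) ≈ 4.627×10⁵ m/s.
B = mv/(|q|r) = (3.322×10⁻²⁷)(4.627×10⁵)/((1.602×10⁻¹⁹)(0.0120)) ≈ 0.800 T.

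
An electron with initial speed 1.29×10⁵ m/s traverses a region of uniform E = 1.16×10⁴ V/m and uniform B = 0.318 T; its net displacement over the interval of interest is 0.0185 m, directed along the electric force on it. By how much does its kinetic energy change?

ΔKE ≈ 3.44×10⁻¹⁷ J

The magnetic force is always ⟂ v and does no work; only the electric force changes KE.
ΔKE = F_E · d = |q|E d = (1.602×10⁻¹⁹)(1.16×10⁴)(0.0185) ≈ 3.44×10⁻¹⁷ J.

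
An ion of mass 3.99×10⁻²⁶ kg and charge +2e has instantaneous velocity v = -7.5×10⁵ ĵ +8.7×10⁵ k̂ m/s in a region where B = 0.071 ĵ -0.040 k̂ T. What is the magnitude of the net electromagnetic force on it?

v×B = (-3.18×10⁴, 0, 0) N/C.
F = q v×B = (3.204×10⁻¹⁹ C)·(-3.18×10⁴, 0, 0) = (-1.02×10⁻¹⁴, 0, 0) N.
|F| = 1.02×10⁻¹⁴ N.

|F| ≈ 1.02×10⁻¹⁴ N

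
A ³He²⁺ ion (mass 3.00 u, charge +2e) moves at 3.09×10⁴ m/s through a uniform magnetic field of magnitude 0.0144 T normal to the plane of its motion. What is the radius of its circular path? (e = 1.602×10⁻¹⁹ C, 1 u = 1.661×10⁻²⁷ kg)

The magnetic force provides the centripetal force: |q|vB = mv²/r.
r = mv/(|q|B) = (4.983×10⁻²⁷)(3.09×10⁴)/((3.204×10⁻¹⁹)(0.0144)) ≈ 0.0334 m.

r ≈ 0.0334 m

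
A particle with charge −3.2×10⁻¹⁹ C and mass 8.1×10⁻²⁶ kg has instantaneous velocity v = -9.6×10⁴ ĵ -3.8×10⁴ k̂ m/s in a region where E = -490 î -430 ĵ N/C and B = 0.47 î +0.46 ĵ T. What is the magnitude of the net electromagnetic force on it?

|F| ≈ 1.65×10⁻¹⁴ N

v×B = (1.75×10⁴, -1.79×10⁴, 4.51×10⁴) N/C.
E + v×B = (1.70×10⁴, -1.83×10⁴, 4.51×10⁴) N/C.
F = q(E + v×B) = (−3.2×10⁻¹⁹ C)·(1.70×10⁴, -1.83×10⁴, 4.51×10⁴) = (-5.44×10⁻¹⁵, 5.85×10⁻¹⁵, -1.44×10⁻¹⁴) N.
|F| = 1.65×10⁻¹⁴ N.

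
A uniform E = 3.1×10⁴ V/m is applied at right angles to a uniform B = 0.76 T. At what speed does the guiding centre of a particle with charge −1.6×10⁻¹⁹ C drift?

v_d ≈ 4.1×10⁴ m/s

The steady drift has the magnetic force balancing the electric force, so v_d = E/B.
v_d = 3.1×10⁴/0.76 = 4.1×10⁴ m/s.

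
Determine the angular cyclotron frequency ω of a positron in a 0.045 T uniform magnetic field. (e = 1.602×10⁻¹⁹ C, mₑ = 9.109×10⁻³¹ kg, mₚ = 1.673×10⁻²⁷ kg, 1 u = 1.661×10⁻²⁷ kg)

ω ≈ 7.9×10⁹ rad/s

ω = |q|B/m.
ω = (1.602×10⁻¹⁹)(0.045)/9.109×10⁻³¹ ≈ 7.9×10⁹ rad/s.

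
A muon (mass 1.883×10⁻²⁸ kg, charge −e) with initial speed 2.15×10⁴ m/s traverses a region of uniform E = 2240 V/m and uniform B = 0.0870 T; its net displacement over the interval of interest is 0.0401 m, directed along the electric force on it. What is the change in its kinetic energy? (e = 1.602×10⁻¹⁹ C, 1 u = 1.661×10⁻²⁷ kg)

The magnetic force is always ⟂ v and does no work; only the electric force changes KE.
ΔKE = F_E · d = |q|E d = (1.602×10⁻¹⁹)(2240)(0.0401) ≈ 1.44×10⁻¹⁷ J.

ΔKE ≈ 1.44×10⁻¹⁷ J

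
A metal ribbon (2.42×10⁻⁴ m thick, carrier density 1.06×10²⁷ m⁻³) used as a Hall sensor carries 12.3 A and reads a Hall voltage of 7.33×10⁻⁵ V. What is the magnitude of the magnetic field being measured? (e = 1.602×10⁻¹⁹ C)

From V_H = IB/(n e t), B = V_H n e t / I.
B = (7.33×10⁻⁵)(1.06×10²⁷)(1.602×10⁻¹⁹)(2.42×10⁻⁴)/12.3 ≈ 0.245 T.

B ≈ 0.245 T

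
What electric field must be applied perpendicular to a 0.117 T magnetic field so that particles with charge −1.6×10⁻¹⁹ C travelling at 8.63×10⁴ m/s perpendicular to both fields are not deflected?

For straight-line motion qE = qvB, so E = vB.
E = 8.63×10⁴ × 0.117 = 1.01×10⁴ V/m.

E = 1.01×10⁴ V/m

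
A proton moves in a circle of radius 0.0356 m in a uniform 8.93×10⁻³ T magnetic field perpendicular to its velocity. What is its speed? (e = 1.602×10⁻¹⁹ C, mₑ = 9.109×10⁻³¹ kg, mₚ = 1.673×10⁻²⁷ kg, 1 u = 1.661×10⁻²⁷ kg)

v ≈ 3.04×10⁴ m/s

From |q|vB = mv²/r, v = |q|Br/m.
v = (1.602×10⁻¹⁹)(8.93×10⁻³)(0.0356)/1.673×10⁻²⁷ ≈ 3.04×10⁴ m/s.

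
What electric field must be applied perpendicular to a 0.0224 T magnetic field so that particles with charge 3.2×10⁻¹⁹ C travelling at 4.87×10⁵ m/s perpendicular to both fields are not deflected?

For straight-line motion qE = qvB, so E = vB.
E = 4.87×10⁵ × 0.0224 = 1.09×10⁴ V/m.

E = 1.09×10⁴ V/m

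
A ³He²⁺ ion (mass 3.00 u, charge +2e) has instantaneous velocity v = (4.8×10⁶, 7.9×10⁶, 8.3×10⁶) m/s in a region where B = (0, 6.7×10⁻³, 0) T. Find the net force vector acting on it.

v×B = (-5.56×10⁴, 0, 3.22×10⁴) N/C.
F = q v×B = (3.204×10⁻¹⁹ C)·(-5.56×10⁴, 0, 3.22×10⁴) = (-1.78×10⁻¹⁴, 0, 1.03×10⁻¹⁴) N.

F ≈ (-1.78×10⁻¹⁴, 0, 1.03×10⁻¹⁴) N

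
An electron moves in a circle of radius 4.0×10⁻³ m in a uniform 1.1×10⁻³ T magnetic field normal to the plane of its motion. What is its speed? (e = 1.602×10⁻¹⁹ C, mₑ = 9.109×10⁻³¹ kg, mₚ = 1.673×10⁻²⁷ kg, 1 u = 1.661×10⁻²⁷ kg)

v ≈ 7.7×10⁵ m/s

From |q|vB = mv²/r, v = |q|Br/m.
v = (1.602×10⁻¹⁹)(1.1×10⁻³)(4.0×10⁻³)/9.109×10⁻³¹ ≈ 7.7×10⁵ m/s.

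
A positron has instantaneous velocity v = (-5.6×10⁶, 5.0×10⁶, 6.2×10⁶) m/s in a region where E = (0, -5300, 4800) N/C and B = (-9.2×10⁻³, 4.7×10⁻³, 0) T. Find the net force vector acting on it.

v×B = (-2.91×10⁴, -5.70×10⁴, 1.97×10⁴) N/C.
E + v×B = (-2.91×10⁴, -6.23×10⁴, 2.45×10⁴) N/C.
F = q(E + v×B) = (1.602×10⁻¹⁹ C)·(-2.91×10⁴, -6.23×10⁴, 2.45×10⁴) = (-4.67×10⁻¹⁵, -9.99×10⁻¹⁵, 3.92×10⁻¹⁵) N.

F ≈ (-4.67×10⁻¹⁵, -9.99×10⁻¹⁵, 3.92×10⁻¹⁵) N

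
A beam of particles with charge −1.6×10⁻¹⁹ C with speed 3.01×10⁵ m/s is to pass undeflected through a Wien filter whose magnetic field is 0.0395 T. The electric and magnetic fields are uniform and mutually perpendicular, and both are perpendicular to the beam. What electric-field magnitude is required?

For straight-line motion qE = qvB, so E = vB.
E = 3.01×10⁵ × 0.0395 = 1.19×10⁴ V/m.

E = 1.19×10⁴ V/m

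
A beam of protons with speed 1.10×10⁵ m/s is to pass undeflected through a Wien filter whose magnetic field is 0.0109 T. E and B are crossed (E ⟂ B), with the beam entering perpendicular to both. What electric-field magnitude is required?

For straight-line motion qE = qvB, so E = vB.
E = 1.10×10⁵ × 0.0109 = 1200 V/m.

E = 1200 V/m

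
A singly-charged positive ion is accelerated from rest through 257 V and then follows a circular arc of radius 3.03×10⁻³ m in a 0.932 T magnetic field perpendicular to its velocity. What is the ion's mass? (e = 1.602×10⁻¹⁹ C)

Combine |q|V = ½mv² and r = mv/(|q|B): eliminate v to get m = qB²r²/(2V).
m = (1.602×10⁻¹⁹)(0.932)²(3.03×10⁻³)²/(2·257) ≈ 2.49×10⁻²⁷ kg.

m ≈ 2.49×10⁻²⁷ kg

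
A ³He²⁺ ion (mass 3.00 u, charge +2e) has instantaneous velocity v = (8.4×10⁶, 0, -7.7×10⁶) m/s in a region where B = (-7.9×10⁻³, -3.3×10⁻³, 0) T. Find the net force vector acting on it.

v×B = (-2.54×10⁴, 6.08×10⁴, -2.77×10⁴) N/C.
F = q v×B = (3.204×10⁻¹⁹ C)·(-2.54×10⁴, 6.08×10⁴, -2.77×10⁴) = (-8.14×10⁻¹⁵, 1.95×10⁻¹⁴, -8.88×10⁻¹⁵) N.

F ≈ (-8.14×10⁻¹⁵, 1.95×10⁻¹⁴, -8.88×10⁻¹⁵) N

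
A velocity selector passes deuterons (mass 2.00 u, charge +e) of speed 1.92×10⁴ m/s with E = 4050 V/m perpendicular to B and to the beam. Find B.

Balance of forces in the selector: qE = qvB ⇒ B = E/v.
B = 4050/1.92×10⁴ = 0.211 T.

B = 0.211 T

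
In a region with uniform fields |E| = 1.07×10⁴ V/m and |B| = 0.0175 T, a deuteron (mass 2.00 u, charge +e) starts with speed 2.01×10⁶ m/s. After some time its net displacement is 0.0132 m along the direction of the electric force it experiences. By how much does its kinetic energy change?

ΔKE ≈ 2.26×10⁻¹⁷ J

The magnetic force is always ⟂ v and does no work; only the electric force changes KE.
ΔKE = F_E · d = |q|E d = (1.602×10⁻¹⁹)(1.07×10⁴)(0.0132) ≈ 2.26×10⁻¹⁷ J.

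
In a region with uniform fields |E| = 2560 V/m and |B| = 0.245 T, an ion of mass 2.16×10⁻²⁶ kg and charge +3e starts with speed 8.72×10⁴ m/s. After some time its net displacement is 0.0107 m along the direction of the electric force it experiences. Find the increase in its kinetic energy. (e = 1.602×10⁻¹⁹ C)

ΔKE ≈ 1.32×10⁻¹⁷ J

The magnetic force is always ⟂ v and does no work; only the electric force changes KE.
ΔKE = F_E · d = |q|E d = (4.806×10⁻¹⁹)(2560)(0.0107) ≈ 1.32×10⁻¹⁷ J.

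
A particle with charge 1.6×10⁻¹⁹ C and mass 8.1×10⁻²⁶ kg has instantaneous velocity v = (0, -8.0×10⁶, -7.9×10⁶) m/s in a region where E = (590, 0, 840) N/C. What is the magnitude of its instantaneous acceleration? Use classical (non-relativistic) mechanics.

|a| ≈ 2.03×10⁹ m/s²

Only an electric field acts, so F = qE = (1.6×10⁻¹⁹ C)·(590, 0, 840) = (9.44×10⁻¹⁷, 0, 1.34×10⁻¹⁶) N.
|a| = |F|/m = 1.642×10⁻¹⁶/8.1×10⁻²⁶ ≈ 2.03×10⁹ m/s².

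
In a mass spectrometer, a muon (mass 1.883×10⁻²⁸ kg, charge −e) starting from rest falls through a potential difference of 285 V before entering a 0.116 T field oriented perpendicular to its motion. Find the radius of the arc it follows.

Acceleration: |q|V = ½mv² ⇒ v = √(2|q|V/m) = √(2·1.602×10⁻¹⁹·285/1.883×10⁻²⁸) ≈ 6.964×10⁵ m/s.
In the field: r = mv/(|q|B) = (1.883×10⁻²⁸)(6.964×10⁵)/((1.602×10⁻¹⁹)(0.116)) ≈ 7.06×10⁻³ m.

r ≈ 7.06×10⁻³ m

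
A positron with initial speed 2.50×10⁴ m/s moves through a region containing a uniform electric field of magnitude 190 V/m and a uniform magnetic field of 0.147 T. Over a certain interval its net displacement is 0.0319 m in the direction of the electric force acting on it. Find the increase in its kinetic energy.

ΔKE ≈ 9.71×10⁻¹⁹ J

The magnetic force is always ⟂ v and does no work; only the electric force changes KE.
ΔKE = F_E · d = |q|E d = (1.602×10⁻¹⁹)(190)(0.0319) ≈ 9.71×10⁻¹⁹ J.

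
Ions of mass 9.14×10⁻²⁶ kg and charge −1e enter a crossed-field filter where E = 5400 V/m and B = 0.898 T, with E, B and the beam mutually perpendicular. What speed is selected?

v = 6010 m/s

For undeflected motion the electric and magnetic forces balance: qE = qvB.
v = E/B = 5400/0.898 = 6010 m/s.
The result is independent of the particle's charge and mass.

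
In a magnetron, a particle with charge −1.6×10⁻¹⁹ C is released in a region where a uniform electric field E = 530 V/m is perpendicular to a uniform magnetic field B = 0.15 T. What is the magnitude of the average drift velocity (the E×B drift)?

v_d ≈ 3500 m/s

In crossed fields the guiding centre drifts at v_d = |E×B|/B² = E/B, independent of charge and mass.
v_d = 530/0.15 = 3500 m/s.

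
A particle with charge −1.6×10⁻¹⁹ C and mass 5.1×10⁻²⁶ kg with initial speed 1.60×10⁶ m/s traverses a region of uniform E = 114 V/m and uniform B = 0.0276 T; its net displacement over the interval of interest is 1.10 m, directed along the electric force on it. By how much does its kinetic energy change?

The magnetic force is always ⟂ v and does no work; only the electric force changes KE.
ΔKE = F_E · d = |q|E d = (1.6×10⁻¹⁹)(114)(1.10) ≈ 2.01×10⁻¹⁷ J.

ΔKE ≈ 2.01×10⁻¹⁷ J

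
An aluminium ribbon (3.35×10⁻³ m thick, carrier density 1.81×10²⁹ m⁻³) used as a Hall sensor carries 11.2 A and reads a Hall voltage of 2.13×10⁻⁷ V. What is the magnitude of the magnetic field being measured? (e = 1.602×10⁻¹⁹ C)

B ≈ 1.85 T

From V_H = IB/(n e t), B = V_H n e t / I.
B = (2.13×10⁻⁷)(1.81×10²⁹)(1.602×10⁻¹⁹)(3.35×10⁻³)/11.2 ≈ 1.85 T.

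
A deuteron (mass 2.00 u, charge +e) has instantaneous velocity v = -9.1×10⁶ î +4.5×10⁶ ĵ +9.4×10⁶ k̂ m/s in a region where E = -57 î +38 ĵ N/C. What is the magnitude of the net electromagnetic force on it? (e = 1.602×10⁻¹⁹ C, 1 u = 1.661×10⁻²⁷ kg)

|F| ≈ 1.10×10⁻¹⁷ N

Only an electric field acts, so F = qE = (1.602×10⁻¹⁹ C)·(-57.0, 38.0, 0) = (-9.13×10⁻¹⁸, 6.09×10⁻¹⁸, 0) N.
|F| = 1.10×10⁻¹⁷ N.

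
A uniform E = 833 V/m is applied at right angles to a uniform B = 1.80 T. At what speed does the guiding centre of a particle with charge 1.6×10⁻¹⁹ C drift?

v_d ≈ 463 m/s

In crossed fields the guiding centre drifts at v_d = |E×B|/B² = E/B, independent of charge and mass.
v_d = 833/1.80 = 463 m/s.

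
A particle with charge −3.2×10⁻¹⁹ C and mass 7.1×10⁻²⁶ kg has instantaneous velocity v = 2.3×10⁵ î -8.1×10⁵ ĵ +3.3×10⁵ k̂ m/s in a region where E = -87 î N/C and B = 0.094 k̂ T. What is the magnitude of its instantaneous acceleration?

v×B = (-7.61×10⁴, -2.16×10⁴, 0) N/C.
E + v×B = (-7.62×10⁴, -2.16×10⁴, 0) N/C.
F = q(E + v×B) = (−3.2×10⁻¹⁹ C)·(-7.62×10⁴, -2.16×10⁴, 0) = (2.44×10⁻¹⁴, 6.92×10⁻¹⁵, 0) N.
|a| = |F|/m = 2.535×10⁻¹⁴/7.1×10⁻²⁶ ≈ 3.57×10¹¹ m/s².

|a| ≈ 3.57×10¹¹ m/s²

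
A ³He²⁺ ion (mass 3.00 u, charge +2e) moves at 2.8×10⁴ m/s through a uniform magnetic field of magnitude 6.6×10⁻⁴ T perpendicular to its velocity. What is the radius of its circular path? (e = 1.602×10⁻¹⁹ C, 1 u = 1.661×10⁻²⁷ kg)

r ≈ 0.66 m

The magnetic force provides the centripetal force: |q|vB = mv²/r.
r = mv/(|q|B) = (4.983×10⁻²⁷)(2.8×10⁴)/((3.204×10⁻¹⁹)(6.6×10⁻⁴)) ≈ 0.66 m.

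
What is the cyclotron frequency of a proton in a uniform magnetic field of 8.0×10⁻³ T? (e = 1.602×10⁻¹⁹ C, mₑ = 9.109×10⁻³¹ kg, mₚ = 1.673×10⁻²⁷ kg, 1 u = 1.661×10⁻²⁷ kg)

f = |q|B/(2πm).
f = (1.602×10⁻¹⁹)(8.0×10⁻³)/(2π·1.673×10⁻²⁷) ≈ 1.2×10⁵ Hz.

f ≈ 1.2×10⁵ Hz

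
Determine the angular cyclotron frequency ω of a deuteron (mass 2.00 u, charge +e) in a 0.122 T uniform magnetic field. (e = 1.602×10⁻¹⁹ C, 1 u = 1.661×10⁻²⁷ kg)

ω ≈ 5.88×10⁶ rad/s

ω = |q|B/m.
ω = (1.602×10⁻¹⁹)(0.122)/3.322×10⁻²⁷ ≈ 5.88×10⁶ rad/s.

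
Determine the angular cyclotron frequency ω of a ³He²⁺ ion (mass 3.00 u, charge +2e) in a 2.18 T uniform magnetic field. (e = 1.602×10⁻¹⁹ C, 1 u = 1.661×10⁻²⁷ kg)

ω ≈ 1.40×10⁸ rad/s

ω = |q|B/m.
ω = (3.204×10⁻¹⁹)(2.18)/4.983×10⁻²⁷ ≈ 1.40×10⁸ rad/s.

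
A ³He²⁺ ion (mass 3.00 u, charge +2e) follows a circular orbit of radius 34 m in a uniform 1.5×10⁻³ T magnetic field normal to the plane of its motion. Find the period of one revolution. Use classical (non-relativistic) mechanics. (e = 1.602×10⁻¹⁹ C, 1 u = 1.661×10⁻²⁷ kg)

T ≈ 6.5×10⁻⁵ s

The cyclotron period depends only on m, q, B: T = 2πm/(|q|B).
T = 2π(4.983×10⁻²⁷)/((3.204×10⁻¹⁹)(1.5×10⁻³)) ≈ 6.5×10⁻⁵ s.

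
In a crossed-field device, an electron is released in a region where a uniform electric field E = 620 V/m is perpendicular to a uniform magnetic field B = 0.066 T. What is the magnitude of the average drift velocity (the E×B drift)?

The E×B drift speed is v_d = E/B.
v_d = 620/0.066 = 9400 m/s.

v_d ≈ 9400 m/s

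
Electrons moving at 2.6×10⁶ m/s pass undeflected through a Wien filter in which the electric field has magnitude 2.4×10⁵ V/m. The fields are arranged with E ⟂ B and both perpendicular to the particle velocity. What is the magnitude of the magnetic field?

B = 0.092 T

Balance of forces in the selector: qE = qvB ⇒ B = E/v.
B = 2.4×10⁵/2.6×10⁶ = 0.092 T.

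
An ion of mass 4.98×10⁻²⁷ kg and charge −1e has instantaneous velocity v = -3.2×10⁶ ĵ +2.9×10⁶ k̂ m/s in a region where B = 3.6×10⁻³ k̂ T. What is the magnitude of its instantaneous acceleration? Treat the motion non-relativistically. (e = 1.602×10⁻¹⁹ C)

v×B = (-1.15×10⁴, 0, 0) N/C.
F = q v×B = (−1.602×10⁻¹⁹ C)·(-1.15×10⁴, 0, 0) = (1.85×10⁻¹⁵, 0, 0) N.
|a| = |F|/m = 1.846×10⁻¹⁵/4.98×10⁻²⁷ ≈ 3.71×10¹¹ m/s².

|a| ≈ 3.71×10¹¹ m/s²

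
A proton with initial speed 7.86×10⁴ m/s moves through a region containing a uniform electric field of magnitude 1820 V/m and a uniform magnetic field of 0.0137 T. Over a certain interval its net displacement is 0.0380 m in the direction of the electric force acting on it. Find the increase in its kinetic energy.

ΔKE ≈ 1.11×10⁻¹⁷ J

The magnetic force is always ⟂ v and does no work; only the electric force changes KE.
ΔKE = F_E · d = |q|E d = (1.602×10⁻¹⁹)(1820)(0.0380) ≈ 1.11×10⁻¹⁷ J.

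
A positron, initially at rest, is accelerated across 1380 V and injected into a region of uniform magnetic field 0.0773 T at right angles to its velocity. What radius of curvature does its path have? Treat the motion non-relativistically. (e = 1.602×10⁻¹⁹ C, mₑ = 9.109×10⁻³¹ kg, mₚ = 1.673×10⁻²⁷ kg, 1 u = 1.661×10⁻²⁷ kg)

Acceleration: |q|V = ½mv² ⇒ v = √(2|q|V/m) = √(2·1.602×10⁻¹⁹·1380/9.109×10⁻³¹) ≈ 2.203×10⁷ m/s.
In the field: r = mv/(|q|B) = (9.109×10⁻³¹)(2.203×10⁷)/((1.602×10⁻¹⁹)(0.0773)) ≈ 1.62×10⁻³ m.

r ≈ 1.62×10⁻³ m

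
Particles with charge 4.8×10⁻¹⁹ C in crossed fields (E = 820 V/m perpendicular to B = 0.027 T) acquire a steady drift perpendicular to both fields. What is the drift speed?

The steady drift has the magnetic force balancing the electric force, so v_d = E/B.
v_d = 820/0.027 = 3.0×10⁴ m/s.

v_d ≈ 3.0×10⁴ m/s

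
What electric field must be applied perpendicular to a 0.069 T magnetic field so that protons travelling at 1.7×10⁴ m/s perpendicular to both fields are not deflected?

E = 1200 V/m

For straight-line motion qE = qvB, so E = vB.
E = 1.7×10⁴ × 0.069 = 1200 V/m.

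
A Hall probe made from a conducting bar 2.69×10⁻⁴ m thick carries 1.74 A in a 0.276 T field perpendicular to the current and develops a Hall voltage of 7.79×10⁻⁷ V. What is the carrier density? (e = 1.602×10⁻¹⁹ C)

From V_H = IB/(n e t), n = IB/(V_H e t).
n = (1.74)(0.276)/((7.79×10⁻⁷)(1.602×10⁻¹⁹)(2.69×10⁻⁴)) ≈ 1.43×10²⁸ m⁻³.

n ≈ 1.43×10²⁸ m⁻³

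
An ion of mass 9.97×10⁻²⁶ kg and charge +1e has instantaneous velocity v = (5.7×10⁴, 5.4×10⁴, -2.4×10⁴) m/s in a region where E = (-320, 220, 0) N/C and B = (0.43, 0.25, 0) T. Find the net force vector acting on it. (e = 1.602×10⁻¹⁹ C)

F ≈ (9.10×10⁻¹⁶, -1.62×10⁻¹⁵, -1.44×10⁻¹⁵) N

v×B = (6000, -1.03×10⁴, -8970) N/C.
E + v×B = (5680, -1.01×10⁴, -8970) N/C.
F = q(E + v×B) = (1.602×10⁻¹⁹ C)·(5680, -1.01×10⁴, -8970) = (9.10×10⁻¹⁶, -1.62×10⁻¹⁵, -1.44×10⁻¹⁵) N.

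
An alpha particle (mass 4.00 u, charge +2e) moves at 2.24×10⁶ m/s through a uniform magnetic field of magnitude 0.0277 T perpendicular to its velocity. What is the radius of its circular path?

The magnetic force provides the centripetal force: |q|vB = mv²/r.
r = mv/(|q|B) = (6.644×10⁻²⁷)(2.24×10⁶)/((3.204×10⁻¹⁹)(0.0277)) ≈ 1.68 m.

r ≈ 1.68 m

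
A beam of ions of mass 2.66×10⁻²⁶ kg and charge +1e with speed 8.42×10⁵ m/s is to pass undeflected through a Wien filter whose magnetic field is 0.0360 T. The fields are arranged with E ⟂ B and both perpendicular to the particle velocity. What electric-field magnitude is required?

E = 3.03×10⁴ V/m

For straight-line motion qE = qvB, so E = vB.
E = 8.42×10⁵ × 0.0360 = 3.03×10⁴ V/m.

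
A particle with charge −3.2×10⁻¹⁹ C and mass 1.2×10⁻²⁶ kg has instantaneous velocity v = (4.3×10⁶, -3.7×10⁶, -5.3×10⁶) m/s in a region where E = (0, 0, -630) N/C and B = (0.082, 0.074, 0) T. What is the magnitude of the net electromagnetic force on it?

|F| ≈ 2.73×10⁻¹³ N

v×B = (3.92×10⁵, -4.35×10⁵, 6.22×10⁵) N/C.
E + v×B = (3.92×10⁵, -4.35×10⁵, 6.21×10⁵) N/C.
F = q(E + v×B) = (−3.2×10⁻¹⁹ C)·(3.92×10⁵, -4.35×10⁵, 6.21×10⁵) = (-1.26×10⁻¹³, 1.39×10⁻¹³, -1.99×10⁻¹³) N.
|F| = 2.73×10⁻¹³ N.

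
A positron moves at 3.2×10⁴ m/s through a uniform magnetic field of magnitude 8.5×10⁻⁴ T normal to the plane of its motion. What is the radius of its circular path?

The magnetic force provides the centripetal force: |q|vB = mv²/r.
r = mv/(|q|B) = (9.109×10⁻³¹)(3.2×10⁴)/((1.602×10⁻¹⁹)(8.5×10⁻⁴)) ≈ 2.1×10⁻⁴ m.

r ≈ 2.1×10⁻⁴ m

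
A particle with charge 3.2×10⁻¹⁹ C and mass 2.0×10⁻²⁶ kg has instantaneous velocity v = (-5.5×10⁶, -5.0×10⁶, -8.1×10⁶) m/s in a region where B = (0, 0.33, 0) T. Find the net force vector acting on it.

v×B = (2.67×10⁶, 0, -1.82×10⁶) N/C.
F = q v×B = (3.2×10⁻¹⁹ C)·(2.67×10⁶, 0, -1.82×10⁶) = (8.55×10⁻¹³, 0, -5.81×10⁻¹³) N.

F ≈ (8.55×10⁻¹³, 0, -5.81×10⁻¹³) N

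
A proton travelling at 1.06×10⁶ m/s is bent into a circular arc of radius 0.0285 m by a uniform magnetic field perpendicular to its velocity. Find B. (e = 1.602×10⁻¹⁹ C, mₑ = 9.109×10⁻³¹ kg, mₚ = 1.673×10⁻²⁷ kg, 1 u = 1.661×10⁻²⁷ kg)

B ≈ 0.388 T

From |q|vB = mv²/r, B = mv/(|q|r).
B = (1.673×10⁻²⁷)(1.06×10⁶)/((1.602×10⁻¹⁹)(0.0285)) ≈ 0.388 T.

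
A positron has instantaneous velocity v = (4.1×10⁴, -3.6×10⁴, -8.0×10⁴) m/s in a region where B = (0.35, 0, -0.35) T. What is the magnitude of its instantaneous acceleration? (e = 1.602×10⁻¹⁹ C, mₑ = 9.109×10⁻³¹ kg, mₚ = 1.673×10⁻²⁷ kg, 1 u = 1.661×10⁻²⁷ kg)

v×B = (1.26×10⁴, -1.37×10⁴, 1.26×10⁴) N/C.
F = q v×B = (1.602×10⁻¹⁹ C)·(1.26×10⁴, -1.37×10⁴, 1.26×10⁴) = (2.02×10⁻¹⁵, -2.19×10⁻¹⁵, 2.02×10⁻¹⁵) N.
|a| = |F|/m = 3.596×10⁻¹⁵/9.109×10⁻³¹ ≈ 3.95×10¹⁵ m/s².

|a| ≈ 3.95×10¹⁵ m/s²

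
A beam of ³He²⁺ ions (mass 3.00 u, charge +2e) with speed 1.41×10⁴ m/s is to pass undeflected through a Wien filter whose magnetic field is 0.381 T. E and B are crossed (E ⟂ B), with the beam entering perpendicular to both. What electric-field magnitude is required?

E = 5370 V/m

For straight-line motion qE = qvB, so E = vB.
E = 1.41×10⁴ × 0.381 = 5370 V/m.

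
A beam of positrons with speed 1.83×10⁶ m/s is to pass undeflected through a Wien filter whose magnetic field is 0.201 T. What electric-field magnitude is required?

E = 3.68×10⁵ V/m

For straight-line motion qE = qvB, so E = vB.
E = 1.83×10⁶ × 0.201 = 3.68×10⁵ V/m.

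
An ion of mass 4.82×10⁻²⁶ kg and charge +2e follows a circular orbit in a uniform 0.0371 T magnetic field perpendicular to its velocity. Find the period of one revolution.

The cyclotron period depends only on m, q, B: T = 2πm/(|q|B).
T = 2π(4.82×10⁻²⁶)/((3.204×10⁻¹⁹)(0.0371)) ≈ 2.55×10⁻⁵ s.

T ≈ 2.55×10⁻⁵ s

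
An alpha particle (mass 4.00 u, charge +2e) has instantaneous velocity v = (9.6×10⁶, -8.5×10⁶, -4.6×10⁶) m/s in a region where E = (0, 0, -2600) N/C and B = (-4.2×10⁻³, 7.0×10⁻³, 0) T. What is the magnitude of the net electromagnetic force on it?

v×B = (3.22×10⁴, 1.93×10⁴, 3.15×10⁴) N/C.
E + v×B = (3.22×10⁴, 1.93×10⁴, 2.89×10⁴) N/C.
F = q(E + v×B) = (3.204×10⁻¹⁹ C)·(3.22×10⁴, 1.93×10⁴, 2.89×10⁴) = (1.03×10⁻¹⁴, 6.19×10⁻¹⁵, 9.26×10⁻¹⁵) N.
|F| = 1.52×10⁻¹⁴ N.

|F| ≈ 1.52×10⁻¹⁴ N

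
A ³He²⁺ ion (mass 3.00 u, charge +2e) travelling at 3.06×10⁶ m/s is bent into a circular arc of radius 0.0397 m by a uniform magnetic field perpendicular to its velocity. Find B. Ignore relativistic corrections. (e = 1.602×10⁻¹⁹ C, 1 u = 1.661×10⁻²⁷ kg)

From |q|vB = mv²/r, B = mv/(|q|r).
B = (4.983×10⁻²⁷)(3.06×10⁶)/((3.204×10⁻¹⁹)(0.0397)) ≈ 1.20 T.

B ≈ 1.20 T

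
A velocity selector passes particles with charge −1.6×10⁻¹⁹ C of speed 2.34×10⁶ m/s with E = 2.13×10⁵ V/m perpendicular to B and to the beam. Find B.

Balance of forces in the selector: qE = qvB ⇒ B = E/v.
B = 2.13×10⁵/2.34×10⁶ = 0.0910 T.

B = 0.0910 T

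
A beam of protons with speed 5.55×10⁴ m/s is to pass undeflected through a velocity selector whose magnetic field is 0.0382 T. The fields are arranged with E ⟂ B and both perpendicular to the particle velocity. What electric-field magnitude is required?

For straight-line motion qE = qvB, so E = vB.
E = 5.55×10⁴ × 0.0382 = 2120 V/m.

E = 2120 V/m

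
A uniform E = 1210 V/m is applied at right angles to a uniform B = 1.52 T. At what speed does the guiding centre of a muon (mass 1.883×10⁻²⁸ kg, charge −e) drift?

v_d ≈ 796 m/s

The E×B drift speed is v_d = E/B.
v_d = 1210/1.52 = 796 m/s.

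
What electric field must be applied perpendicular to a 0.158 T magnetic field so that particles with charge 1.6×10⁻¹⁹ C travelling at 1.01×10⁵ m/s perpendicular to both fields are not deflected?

E = 1.60×10⁴ V/m

For straight-line motion qE = qvB, so E = vB.
E = 1.01×10⁵ × 0.158 = 1.60×10⁴ V/m.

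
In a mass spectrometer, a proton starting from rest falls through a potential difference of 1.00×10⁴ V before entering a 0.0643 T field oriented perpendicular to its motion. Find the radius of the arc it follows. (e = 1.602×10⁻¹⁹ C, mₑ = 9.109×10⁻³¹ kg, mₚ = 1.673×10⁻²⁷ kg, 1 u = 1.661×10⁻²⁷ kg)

Acceleration: |q|V = ½mv² ⇒ v = √(2|q|V/m) = √(2·1.602×10⁻¹⁹·1.00×10⁴/1.673×10⁻²⁷) ≈ 1.384×10⁶ m/s.
In the field: r = mv/(|q|B) = (1.673×10⁻²⁷)(1.384×10⁶)/((1.602×10⁻¹⁹)(0.0643)) ≈ 0.225 m.

r ≈ 0.225 m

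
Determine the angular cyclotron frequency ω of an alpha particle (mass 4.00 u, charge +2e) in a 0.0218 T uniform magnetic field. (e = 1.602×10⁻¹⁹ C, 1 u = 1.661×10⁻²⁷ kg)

ω = |q|B/m.
ω = (3.204×10⁻¹⁹)(0.0218)/6.644×10⁻²⁷ ≈ 1.05×10⁶ rad/s.

ω ≈ 1.05×10⁶ rad/s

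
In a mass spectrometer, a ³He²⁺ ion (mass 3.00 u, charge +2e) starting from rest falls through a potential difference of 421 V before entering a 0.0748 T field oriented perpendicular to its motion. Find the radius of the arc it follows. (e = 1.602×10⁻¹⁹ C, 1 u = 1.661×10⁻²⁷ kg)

Acceleration: |q|V = ½mv² ⇒ v = √(2|q|V/m) = √(2·3.204×10⁻¹⁹·421/4.983×10⁻²⁷) ≈ 2.327×10⁵ m/s.
In the field: r = mv/(|q|B) = (4.983×10⁻²⁷)(2.327×10⁵)/((3.204×10⁻¹⁹)(0.0748)) ≈ 0.0484 m.

r ≈ 0.0484 m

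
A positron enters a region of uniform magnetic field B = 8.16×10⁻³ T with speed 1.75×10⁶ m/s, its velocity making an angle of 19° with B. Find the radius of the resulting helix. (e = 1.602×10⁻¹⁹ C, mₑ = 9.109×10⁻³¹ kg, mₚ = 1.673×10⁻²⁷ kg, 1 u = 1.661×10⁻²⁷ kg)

v⊥ = v sinθ = 1.75×10⁶·sin19° ≈ 5.697×10⁵ m/s.
r = m v⊥/(|q|B) = (9.109×10⁻³¹)(5.697×10⁵)/((1.602×10⁻¹⁹)(8.16×10⁻³)) ≈ 3.97×10⁻⁴ m.

r ≈ 3.97×10⁻⁴ m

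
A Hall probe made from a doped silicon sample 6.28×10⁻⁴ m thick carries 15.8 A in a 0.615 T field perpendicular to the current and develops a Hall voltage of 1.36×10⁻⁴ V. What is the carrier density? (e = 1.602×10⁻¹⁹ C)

From V_H = IB/(n e t), n = IB/(V_H e t).
n = (15.8)(0.615)/((1.36×10⁻⁴)(1.602×10⁻¹⁹)(6.28×10⁻⁴)) ≈ 7.10×10²⁶ m⁻³.

n ≈ 7.10×10²⁶ m⁻³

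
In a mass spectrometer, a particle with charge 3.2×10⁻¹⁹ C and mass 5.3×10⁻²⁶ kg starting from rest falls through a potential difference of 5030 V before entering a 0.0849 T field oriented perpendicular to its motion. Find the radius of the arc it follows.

r ≈ 0.481 m

Acceleration: |q|V = ½mv² ⇒ v = √(2|q|V/m) = √(2·3.2×10⁻¹⁹·5030/5.3×10⁻²⁶) ≈ 2.465×10⁵ m/s.
In the field: r = mv/(|q|B) = (5.3×10⁻²⁶)(2.465×10⁵)/((3.2×10⁻¹⁹)(0.0849)) ≈ 0.481 m.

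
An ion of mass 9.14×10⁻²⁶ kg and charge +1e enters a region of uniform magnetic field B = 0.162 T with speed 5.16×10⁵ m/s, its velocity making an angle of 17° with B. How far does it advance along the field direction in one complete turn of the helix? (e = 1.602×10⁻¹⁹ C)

p ≈ 10.9 m

v∥ = v cosθ = 5.16×10⁵·cos17° ≈ 4.935×10⁵ m/s.
T = 2πm/(|q|B) = 2π(9.14×10⁻²⁶)/((1.602×10⁻¹⁹)(0.162)) ≈ 2.213×10⁻⁵ s.
pitch = v∥ T = (4.935×10⁵)(2.213×10⁻⁵) ≈ 10.9 m.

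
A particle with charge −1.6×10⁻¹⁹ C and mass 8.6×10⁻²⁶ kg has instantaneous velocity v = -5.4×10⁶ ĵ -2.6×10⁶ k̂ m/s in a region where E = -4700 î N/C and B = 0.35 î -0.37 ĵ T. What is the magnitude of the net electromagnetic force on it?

v×B = (-9.62×10⁵, -9.10×10⁵, 1.89×10⁶) N/C.
E + v×B = (-9.67×10⁵, -9.10×10⁵, 1.89×10⁶) N/C.
F = q(E + v×B) = (−1.6×10⁻¹⁹ C)·(-9.67×10⁵, -9.10×10⁵, 1.89×10⁶) = (1.55×10⁻¹³, 1.46×10⁻¹³, -3.02×10⁻¹³) N.
|F| = 3.70×10⁻¹³ N.

|F| ≈ 3.70×10⁻¹³ N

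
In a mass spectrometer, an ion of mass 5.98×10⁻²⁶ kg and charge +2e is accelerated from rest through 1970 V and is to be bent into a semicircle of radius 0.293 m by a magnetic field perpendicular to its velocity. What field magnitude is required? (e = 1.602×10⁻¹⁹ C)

B ≈ 0.0926 T

v = √(2|q|V/m) = √(2·3.204×10⁻¹⁹·1970/5.98×10⁻²⁶) ≈ 1.453×10⁵ m/s.
B = mv/(|q|r) = (5.98×10⁻²⁶)(1.453×10⁵)/((3.204×10⁻¹⁹)(0.293)) ≈ 0.0926 T.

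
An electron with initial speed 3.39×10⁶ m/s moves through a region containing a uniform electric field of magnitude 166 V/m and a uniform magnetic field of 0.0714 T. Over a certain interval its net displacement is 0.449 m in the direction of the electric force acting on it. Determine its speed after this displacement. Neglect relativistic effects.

v_f ≈ 6.14×10⁶ m/s

B does no work; ΔKE = |q|E d.
½mv_f² = ½mv₀² + |q|Ed = ½(9.109×10⁻³¹)(3.39×10⁶)² + (1.602×10⁻¹⁹)(166)(0.449) ≈ 5.234×10⁻¹⁸ J + 1.194×10⁻¹⁷ J ≈ 1.717×10⁻¹⁷ J.
v_f = √(2·1.717×10⁻¹⁷/9.109×10⁻³¹) ≈ 6.14×10⁶ m/s.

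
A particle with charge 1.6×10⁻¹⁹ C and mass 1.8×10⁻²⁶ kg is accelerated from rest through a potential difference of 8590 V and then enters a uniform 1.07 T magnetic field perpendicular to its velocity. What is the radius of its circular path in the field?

r ≈ 0.0411 m

Acceleration: |q|V = ½mv² ⇒ v = √(2|q|V/m) = √(2·1.6×10⁻¹⁹·8590/1.8×10⁻²⁶) ≈ 3.908×10⁵ m/s.
In the field: r = mv/(|q|B) = (1.8×10⁻²⁶)(3.908×10⁵)/((1.6×10⁻¹⁹)(1.07)) ≈ 0.0411 m.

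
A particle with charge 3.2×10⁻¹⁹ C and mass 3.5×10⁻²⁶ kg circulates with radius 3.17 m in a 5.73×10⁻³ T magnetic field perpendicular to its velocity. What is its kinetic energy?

KE ≈ 4.83×10⁻¹⁶ J

v = |q|Br/m, then KE = ½mv² = (qBr)²/(2m).
v = (3.2×10⁻¹⁹)(5.73×10⁻³)(3.17)/3.5×10⁻²⁶ ≈ 1.661×10⁵ m/s.
KE = ½(3.5×10⁻²⁶)(1.661×10⁵)² ≈ 4.83×10⁻¹⁶ J.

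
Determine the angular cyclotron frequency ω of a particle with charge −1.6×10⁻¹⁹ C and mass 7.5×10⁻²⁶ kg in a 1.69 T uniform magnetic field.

ω = |q|B/m.
ω = (1.6×10⁻¹⁹)(1.69)/7.5×10⁻²⁶ ≈ 3.61×10⁶ rad/s.

ω ≈ 3.61×10⁶ rad/s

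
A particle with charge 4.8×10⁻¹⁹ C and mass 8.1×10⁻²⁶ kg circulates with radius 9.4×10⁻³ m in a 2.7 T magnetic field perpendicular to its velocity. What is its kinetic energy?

v = |q|Br/m, then KE = ½mv² = (qBr)²/(2m).
v = (4.8×10⁻¹⁹)(2.7)(9.4×10⁻³)/8.1×10⁻²⁶ ≈ 1.504×10⁵ m/s.
KE = ½(8.1×10⁻²⁶)(1.504×10⁵)² ≈ 9.2×10⁻¹⁶ J.

KE ≈ 9.2×10⁻¹⁶ J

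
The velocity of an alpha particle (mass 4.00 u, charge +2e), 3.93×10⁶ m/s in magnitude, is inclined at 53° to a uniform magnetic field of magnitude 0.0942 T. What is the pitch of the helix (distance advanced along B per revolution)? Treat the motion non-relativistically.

v∥ = v cosθ = 3.93×10⁶·cos53° ≈ 2.365×10⁶ m/s.
T = 2πm/(|q|B) = 2π(6.644×10⁻²⁷)/((3.204×10⁻¹⁹)(0.0942)) ≈ 1.383×10⁻⁶ s.
pitch = v∥ T = (2.365×10⁶)(1.383×10⁻⁶) ≈ 3.27 m.

p ≈ 3.27 m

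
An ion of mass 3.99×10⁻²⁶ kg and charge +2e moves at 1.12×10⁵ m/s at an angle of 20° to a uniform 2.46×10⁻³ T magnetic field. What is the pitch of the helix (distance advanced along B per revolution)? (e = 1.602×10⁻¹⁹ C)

v∥ = v cosθ = 1.12×10⁵·cos20° ≈ 1.052×10⁵ m/s.
T = 2πm/(|q|B) = 2π(3.99×10⁻²⁶)/((3.204×10⁻¹⁹)(2.46×10⁻³)) ≈ 3.181×10⁻⁴ s.
pitch = v∥ T = (1.052×10⁵)(3.181×10⁻⁴) ≈ 33.5 m.

p ≈ 33.5 m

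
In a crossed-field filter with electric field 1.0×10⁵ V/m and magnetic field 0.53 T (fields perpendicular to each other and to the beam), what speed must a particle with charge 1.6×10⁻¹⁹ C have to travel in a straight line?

v = 1.9×10⁵ m/s

Straight-line motion ⇒ electric and magnetic forces cancel, so E = vB.
v = E/B = 1.0×10⁵/0.53 = 1.9×10⁵ m/s.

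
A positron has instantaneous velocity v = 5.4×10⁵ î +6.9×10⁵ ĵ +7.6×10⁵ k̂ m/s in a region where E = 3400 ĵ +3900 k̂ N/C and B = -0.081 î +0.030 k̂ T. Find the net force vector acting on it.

v×B = (2.07×10⁴, -7.78×10⁴, 5.59×10⁴) N/C.
E + v×B = (2.07×10⁴, -7.44×10⁴, 5.98×10⁴) N/C.
F = q(E + v×B) = (1.602×10⁻¹⁹ C)·(2.07×10⁴, -7.44×10⁴, 5.98×10⁴) = (3.32×10⁻¹⁵, -1.19×10⁻¹⁴, 9.58×10⁻¹⁵) N.

F ≈ (3.32×10⁻¹⁵, -1.19×10⁻¹⁴, 9.58×10⁻¹⁵) N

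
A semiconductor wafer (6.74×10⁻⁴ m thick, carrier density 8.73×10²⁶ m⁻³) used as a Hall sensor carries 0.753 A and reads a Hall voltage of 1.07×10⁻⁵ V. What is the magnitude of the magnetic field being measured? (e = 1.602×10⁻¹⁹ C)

From V_H = IB/(n e t), B = V_H n e t / I.
B = (1.07×10⁻⁵)(8.73×10²⁶)(1.602×10⁻¹⁹)(6.74×10⁻⁴)/0.753 ≈ 1.34 T.

B ≈ 1.34 T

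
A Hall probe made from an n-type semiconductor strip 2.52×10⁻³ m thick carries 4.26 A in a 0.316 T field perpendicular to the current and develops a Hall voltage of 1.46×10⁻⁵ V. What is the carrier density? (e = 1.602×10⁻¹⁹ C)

n ≈ 2.28×10²⁶ m⁻³

From V_H = IB/(n e t), n = IB/(V_H e t).
n = (4.26)(0.316)/((1.46×10⁻⁵)(1.602×10⁻¹⁹)(2.52×10⁻³)) ≈ 2.28×10²⁶ m⁻³.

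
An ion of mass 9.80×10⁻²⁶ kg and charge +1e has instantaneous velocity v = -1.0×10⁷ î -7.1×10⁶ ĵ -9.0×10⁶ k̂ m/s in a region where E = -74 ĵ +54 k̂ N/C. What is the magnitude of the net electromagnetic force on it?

|F| ≈ 1.47×10⁻¹⁷ N

Only an electric field acts, so F = qE = (1.602×10⁻¹⁹ C)·(0, -74.0, 54.0) = (0, -1.19×10⁻¹⁷, 8.65×10⁻¹⁸) N.
|F| = 1.47×10⁻¹⁷ N.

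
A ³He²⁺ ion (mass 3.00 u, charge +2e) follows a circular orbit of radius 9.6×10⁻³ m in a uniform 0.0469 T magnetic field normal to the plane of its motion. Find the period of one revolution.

T ≈ 2.08×10⁻⁶ s

The cyclotron period depends only on m, q, B: T = 2πm/(|q|B).
T = 2π(4.983×10⁻²⁷)/((3.204×10⁻¹⁹)(0.0469)) ≈ 2.08×10⁻⁶ s.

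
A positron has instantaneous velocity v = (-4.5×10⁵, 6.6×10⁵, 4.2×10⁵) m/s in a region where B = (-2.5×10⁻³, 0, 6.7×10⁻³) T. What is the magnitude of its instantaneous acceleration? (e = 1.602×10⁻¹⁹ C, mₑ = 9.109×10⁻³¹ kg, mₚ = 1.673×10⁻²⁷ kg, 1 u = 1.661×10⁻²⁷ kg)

|a| ≈ 8.99×10¹⁴ m/s²

v×B = (4420, 1960, 1650) N/C.
F = q v×B = (1.602×10⁻¹⁹ C)·(4420, 1960, 1650) = (7.08×10⁻¹⁶, 3.15×10⁻¹⁶, 2.64×10⁻¹⁶) N.
|a| = |F|/m = 8.190×10⁻¹⁶/9.109×10⁻³¹ ≈ 8.99×10¹⁴ m/s².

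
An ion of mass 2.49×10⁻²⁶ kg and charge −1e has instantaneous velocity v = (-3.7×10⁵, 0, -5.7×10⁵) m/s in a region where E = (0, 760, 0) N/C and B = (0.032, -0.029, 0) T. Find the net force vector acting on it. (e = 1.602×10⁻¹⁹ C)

F ≈ (2.65×10⁻¹⁵, 2.80×10⁻¹⁵, -1.72×10⁻¹⁵) N

v×B = (-1.65×10⁴, -1.82×10⁴, 1.07×10⁴) N/C.
E + v×B = (-1.65×10⁴, -1.75×10⁴, 1.07×10⁴) N/C.
F = q(E + v×B) = (−1.602×10⁻¹⁹ C)·(-1.65×10⁴, -1.75×10⁴, 1.07×10⁴) = (2.65×10⁻¹⁵, 2.80×10⁻¹⁵, -1.72×10⁻¹⁵) N.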